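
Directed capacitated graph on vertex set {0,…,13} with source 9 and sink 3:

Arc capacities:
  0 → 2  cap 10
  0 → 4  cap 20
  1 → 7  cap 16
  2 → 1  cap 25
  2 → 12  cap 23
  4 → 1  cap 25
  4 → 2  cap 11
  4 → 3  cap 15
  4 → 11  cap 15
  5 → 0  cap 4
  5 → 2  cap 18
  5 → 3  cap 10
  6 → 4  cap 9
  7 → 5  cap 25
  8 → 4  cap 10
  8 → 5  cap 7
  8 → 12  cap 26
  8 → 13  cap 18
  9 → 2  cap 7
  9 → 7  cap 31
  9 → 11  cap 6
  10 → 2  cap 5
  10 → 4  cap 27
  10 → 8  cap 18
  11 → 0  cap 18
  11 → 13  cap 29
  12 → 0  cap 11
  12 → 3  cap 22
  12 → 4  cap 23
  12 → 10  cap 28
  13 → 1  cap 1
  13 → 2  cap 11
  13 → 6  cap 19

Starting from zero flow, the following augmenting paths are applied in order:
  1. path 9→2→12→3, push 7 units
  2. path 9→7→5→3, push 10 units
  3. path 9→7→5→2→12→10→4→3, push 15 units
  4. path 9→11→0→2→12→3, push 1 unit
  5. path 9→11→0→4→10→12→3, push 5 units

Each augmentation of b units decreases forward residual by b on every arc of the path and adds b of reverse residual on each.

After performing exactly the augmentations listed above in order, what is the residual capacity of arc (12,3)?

Residual capacity of (12,3): 9

after path 1 (9→2→12→3, push 7): res(12,3)=15
after path 2 (9→7→5→3, push 10): res(12,3)=15
after path 3 (9→7→5→2→12→10→4→3, push 15): res(12,3)=15
after path 4 (9→11→0→2→12→3, push 1): res(12,3)=14
after path 5 (9→11→0→4→10→12→3, push 5): res(12,3)=9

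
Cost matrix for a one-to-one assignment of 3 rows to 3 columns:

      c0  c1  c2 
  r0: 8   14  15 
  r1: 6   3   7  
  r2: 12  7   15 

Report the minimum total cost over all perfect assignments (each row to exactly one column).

optimal assignment: row0→col0 (cost 8), row1→col2 (cost 7), row2→col1 (cost 7)
total = 8 + 7 + 7 = 22

Minimum assignment cost: 22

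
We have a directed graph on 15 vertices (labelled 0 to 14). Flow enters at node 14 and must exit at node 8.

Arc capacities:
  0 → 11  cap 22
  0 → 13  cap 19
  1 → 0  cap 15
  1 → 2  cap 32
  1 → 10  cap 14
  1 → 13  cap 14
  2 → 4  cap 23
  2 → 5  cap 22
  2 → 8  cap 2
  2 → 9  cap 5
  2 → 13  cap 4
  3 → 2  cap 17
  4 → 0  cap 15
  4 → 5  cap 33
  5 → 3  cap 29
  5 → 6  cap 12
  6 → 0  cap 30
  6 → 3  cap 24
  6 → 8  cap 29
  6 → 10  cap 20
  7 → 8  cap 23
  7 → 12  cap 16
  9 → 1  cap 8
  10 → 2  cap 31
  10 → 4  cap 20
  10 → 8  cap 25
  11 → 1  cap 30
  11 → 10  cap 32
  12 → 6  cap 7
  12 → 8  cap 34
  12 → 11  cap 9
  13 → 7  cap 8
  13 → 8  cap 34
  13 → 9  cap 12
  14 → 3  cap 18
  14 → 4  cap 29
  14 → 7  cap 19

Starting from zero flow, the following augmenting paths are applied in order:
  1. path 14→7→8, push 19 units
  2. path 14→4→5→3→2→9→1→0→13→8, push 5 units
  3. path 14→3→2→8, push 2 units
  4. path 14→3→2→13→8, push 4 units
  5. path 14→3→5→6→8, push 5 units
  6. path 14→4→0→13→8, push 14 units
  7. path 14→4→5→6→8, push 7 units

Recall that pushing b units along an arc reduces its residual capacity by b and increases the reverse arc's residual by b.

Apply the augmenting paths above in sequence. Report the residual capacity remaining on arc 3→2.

Residual capacity of (3,2): 6

after path 1 (14→7→8, push 19): res(3,2)=17
after path 2 (14→4→5→3→2→9→1→0→13→8, push 5): res(3,2)=12
after path 3 (14→3→2→8, push 2): res(3,2)=10
after path 4 (14→3→2→13→8, push 4): res(3,2)=6
after path 5 (14→3→5→6→8, push 5): res(3,2)=6
after path 6 (14→4→0→13→8, push 14): res(3,2)=6
after path 7 (14→4→5→6→8, push 7): res(3,2)=6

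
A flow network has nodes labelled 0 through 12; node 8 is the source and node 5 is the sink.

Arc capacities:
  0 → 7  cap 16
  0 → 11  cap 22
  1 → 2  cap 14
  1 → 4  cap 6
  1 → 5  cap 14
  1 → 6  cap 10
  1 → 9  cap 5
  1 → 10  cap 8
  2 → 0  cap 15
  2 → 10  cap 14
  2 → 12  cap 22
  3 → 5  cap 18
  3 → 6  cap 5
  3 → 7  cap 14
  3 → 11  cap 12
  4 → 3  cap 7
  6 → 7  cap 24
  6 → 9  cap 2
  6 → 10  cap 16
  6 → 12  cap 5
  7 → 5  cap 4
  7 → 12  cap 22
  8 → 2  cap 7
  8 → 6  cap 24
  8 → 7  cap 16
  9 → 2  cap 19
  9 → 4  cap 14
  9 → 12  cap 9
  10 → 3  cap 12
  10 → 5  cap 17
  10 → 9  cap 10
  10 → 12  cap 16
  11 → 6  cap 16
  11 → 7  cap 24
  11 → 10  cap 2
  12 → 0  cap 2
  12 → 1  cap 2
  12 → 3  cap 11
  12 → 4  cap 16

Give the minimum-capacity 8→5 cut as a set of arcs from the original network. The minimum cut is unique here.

augment #1: 8→7→5 push 4
augment #2: 8→2→10→5 push 7
augment #3: 8→6→10→5 push 10
augment #4: 8→6→10→3→5 push 6
augment #5: 8→6→12→1→5 push 2
augment #6: 8→6→12→3→5 push 3
augment #7: 8→7→12→3→5 push 8
augment #8: 8→6→9→4→3→5 push 1
max flow = 41; residual-reachable set from 8 gives S-side
cut edges (S→T): {(3,5), (7,5), (10,5), (12,1)} total cap 41

Min-cut arcs: {(3,5), (7,5), (10,5), (12,1)} (total capacity 41)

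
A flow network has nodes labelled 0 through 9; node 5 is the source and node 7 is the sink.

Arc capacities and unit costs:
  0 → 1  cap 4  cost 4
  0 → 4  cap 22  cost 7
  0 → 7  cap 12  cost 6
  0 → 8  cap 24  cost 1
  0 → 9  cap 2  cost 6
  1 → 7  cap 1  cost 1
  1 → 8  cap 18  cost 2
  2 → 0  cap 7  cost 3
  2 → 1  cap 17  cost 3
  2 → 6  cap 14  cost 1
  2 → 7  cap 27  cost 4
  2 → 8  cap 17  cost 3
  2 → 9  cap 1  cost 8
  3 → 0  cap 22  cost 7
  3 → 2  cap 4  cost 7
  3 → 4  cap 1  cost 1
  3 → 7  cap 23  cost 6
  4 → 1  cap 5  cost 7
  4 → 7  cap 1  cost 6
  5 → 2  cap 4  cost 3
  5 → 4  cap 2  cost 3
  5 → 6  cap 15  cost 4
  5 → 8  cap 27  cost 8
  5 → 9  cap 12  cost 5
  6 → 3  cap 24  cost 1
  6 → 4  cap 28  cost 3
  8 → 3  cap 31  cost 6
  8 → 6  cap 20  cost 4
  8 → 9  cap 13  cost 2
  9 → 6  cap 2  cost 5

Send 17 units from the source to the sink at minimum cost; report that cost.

shortest-cost path #1: 5→2→7 push 4 @ unit cost 7 (adds 28)
shortest-cost path #2: 5→4→7 push 1 @ unit cost 9 (adds 9)
shortest-cost path #3: 5→6→3→7 push 12 @ unit cost 11 (adds 132)
total cost = 169

Minimum cost for 17 units: 169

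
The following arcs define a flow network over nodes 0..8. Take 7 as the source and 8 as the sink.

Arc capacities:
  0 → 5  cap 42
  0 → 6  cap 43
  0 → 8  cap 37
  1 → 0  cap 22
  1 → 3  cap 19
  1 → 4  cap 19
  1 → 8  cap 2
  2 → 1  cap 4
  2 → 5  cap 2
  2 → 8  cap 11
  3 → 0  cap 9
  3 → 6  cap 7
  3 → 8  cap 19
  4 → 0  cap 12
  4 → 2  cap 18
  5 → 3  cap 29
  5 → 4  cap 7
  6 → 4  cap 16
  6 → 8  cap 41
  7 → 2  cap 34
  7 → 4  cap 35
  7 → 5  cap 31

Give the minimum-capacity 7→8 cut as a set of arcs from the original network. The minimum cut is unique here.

augment #1: 7→2→8 push 11
augment #2: 7→2→1→8 push 2
augment #3: 7→4→0→8 push 12
augment #4: 7→5→3→8 push 19
augment #5: 7→2→1→0→8 push 2
augment #6: 7→5→3→0→8 push 9
augment #7: 7→5→3→6→8 push 1
max flow = 56; residual-reachable set from 7 gives S-side
cut edges (S→T): {(2,1), (2,8), (4,0), (5,3)} total cap 56

Min-cut arcs: {(2,1), (2,8), (4,0), (5,3)} (total capacity 56)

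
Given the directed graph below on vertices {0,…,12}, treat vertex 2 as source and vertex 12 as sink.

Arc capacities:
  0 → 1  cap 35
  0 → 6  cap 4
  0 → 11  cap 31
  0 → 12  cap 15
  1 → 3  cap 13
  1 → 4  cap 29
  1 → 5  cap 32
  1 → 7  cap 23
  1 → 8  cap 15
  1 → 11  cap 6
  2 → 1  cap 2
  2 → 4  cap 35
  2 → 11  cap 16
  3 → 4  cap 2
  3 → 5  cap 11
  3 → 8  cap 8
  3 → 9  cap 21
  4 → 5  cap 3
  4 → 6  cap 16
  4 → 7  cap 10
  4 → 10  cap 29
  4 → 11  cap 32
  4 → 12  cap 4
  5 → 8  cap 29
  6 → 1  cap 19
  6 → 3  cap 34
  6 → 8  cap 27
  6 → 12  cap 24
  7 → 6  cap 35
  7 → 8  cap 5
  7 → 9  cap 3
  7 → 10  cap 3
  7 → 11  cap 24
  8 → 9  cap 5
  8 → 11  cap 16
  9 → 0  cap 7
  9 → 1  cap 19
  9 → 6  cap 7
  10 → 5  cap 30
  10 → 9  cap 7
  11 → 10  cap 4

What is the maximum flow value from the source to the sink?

Maximum flow value: 35

augment #1: 2→4→12 bottleneck 4, total now 4
augment #2: 2→4→6→12 bottleneck 16, total now 20
augment #3: 2→1→7→6→12 bottleneck 2, total now 22
augment #4: 2→4→7→6→12 bottleneck 6, total now 28
augment #5: 2→4→7→9→0→12 bottleneck 3, total now 31
augment #6: 2→4→10→9→0→12 bottleneck 4, total now 35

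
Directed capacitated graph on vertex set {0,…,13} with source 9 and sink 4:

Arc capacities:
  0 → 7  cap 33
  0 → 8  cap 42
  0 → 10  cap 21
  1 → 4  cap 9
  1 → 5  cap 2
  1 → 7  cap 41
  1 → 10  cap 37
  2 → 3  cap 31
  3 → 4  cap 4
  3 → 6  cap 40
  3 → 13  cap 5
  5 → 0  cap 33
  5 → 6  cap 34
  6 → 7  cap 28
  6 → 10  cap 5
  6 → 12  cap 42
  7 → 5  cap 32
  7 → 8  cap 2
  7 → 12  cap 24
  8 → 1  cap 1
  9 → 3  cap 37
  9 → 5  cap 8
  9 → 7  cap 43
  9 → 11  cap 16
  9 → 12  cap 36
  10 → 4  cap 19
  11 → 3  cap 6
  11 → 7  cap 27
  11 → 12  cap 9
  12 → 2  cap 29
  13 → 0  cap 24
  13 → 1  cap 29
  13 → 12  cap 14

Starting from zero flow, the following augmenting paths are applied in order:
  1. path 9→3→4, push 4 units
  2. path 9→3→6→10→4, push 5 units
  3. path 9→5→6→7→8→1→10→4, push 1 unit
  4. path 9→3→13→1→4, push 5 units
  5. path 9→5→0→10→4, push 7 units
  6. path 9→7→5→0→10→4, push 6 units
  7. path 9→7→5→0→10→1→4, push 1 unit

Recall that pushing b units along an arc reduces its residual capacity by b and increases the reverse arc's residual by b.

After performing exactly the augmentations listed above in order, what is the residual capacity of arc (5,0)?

after path 1 (9→3→4, push 4): res(5,0)=33
after path 2 (9→3→6→10→4, push 5): res(5,0)=33
after path 3 (9→5→6→7→8→1→10→4, push 1): res(5,0)=33
after path 4 (9→3→13→1→4, push 5): res(5,0)=33
after path 5 (9→5→0→10→4, push 7): res(5,0)=26
after path 6 (9→7→5→0→10→4, push 6): res(5,0)=20
after path 7 (9→7→5→0→10→1→4, push 1): res(5,0)=19

Residual capacity of (5,0): 19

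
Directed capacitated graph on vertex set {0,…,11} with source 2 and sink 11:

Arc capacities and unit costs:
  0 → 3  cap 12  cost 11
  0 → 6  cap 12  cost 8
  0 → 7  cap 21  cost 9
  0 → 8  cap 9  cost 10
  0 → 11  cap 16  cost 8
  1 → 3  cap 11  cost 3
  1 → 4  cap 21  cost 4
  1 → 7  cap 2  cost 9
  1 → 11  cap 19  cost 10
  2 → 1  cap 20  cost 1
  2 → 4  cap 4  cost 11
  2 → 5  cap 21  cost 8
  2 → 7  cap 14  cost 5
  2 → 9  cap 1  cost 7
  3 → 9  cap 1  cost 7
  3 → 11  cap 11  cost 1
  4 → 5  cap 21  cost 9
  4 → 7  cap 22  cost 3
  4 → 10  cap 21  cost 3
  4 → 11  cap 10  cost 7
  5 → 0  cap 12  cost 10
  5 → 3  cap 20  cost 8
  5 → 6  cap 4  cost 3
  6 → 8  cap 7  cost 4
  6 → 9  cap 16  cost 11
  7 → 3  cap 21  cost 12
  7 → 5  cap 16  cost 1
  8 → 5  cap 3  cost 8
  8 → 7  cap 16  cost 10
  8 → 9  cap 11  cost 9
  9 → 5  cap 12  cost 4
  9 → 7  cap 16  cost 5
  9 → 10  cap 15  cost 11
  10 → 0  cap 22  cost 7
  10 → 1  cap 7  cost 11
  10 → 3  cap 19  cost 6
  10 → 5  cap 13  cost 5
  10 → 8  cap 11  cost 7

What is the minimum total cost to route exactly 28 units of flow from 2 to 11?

Minimum cost for 28 units: 310

shortest-cost path #1: 2→1→3→11 push 11 @ unit cost 5 (adds 55)
shortest-cost path #2: 2→1→11 push 9 @ unit cost 11 (adds 99)
shortest-cost path #3: 2→4→11 push 4 @ unit cost 18 (adds 72)
shortest-cost path #4: 2→7→5→3→1→11 push 4 @ unit cost 21 (adds 84)
total cost = 310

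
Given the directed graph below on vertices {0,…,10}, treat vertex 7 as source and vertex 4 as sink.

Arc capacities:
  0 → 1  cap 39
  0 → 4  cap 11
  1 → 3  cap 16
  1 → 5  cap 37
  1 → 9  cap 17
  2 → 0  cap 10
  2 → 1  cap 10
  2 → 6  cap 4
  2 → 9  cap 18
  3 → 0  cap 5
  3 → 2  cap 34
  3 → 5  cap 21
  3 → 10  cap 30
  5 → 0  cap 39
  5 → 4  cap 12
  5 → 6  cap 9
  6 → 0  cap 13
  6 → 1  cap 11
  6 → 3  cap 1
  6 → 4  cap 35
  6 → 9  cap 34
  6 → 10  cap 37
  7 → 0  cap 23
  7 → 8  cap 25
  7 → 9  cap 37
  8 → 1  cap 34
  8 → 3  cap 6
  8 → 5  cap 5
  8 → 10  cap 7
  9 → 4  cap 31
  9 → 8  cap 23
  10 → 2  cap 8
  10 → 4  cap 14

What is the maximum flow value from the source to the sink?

Maximum flow value: 81

augment #1: 7→0→4 bottleneck 11, total now 11
augment #2: 7→9→4 bottleneck 31, total now 42
augment #3: 7→8→5→4 bottleneck 5, total now 47
augment #4: 7→8→10→4 bottleneck 7, total now 54
augment #5: 7→0→1→5→4 bottleneck 7, total now 61
augment #6: 7→8→3→10→4 bottleneck 6, total now 67
augment #7: 7→0→1→3→10→4 bottleneck 1, total now 68
augment #8: 7→0→1→5→6→4 bottleneck 4, total now 72
augment #9: 7→8→1→5→6→4 bottleneck 5, total now 77
augment #10: 7→8→1→3→2→6→4 bottleneck 2, total now 79
augment #11: 7→9→8→1→3→2→6→4 bottleneck 2, total now 81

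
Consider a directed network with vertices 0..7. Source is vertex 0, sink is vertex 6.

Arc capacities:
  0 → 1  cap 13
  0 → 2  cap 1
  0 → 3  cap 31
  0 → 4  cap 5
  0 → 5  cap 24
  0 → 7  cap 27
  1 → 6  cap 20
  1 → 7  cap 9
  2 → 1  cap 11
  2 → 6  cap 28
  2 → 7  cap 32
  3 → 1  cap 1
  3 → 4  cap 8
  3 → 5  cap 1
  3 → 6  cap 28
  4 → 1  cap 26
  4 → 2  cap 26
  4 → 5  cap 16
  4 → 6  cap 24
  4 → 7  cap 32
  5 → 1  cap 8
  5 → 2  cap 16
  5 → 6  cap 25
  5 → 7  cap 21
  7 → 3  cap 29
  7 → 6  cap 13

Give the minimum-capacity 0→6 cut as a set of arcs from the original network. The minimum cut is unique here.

augment #1: 0→1→6 push 13
augment #2: 0→2→6 push 1
augment #3: 0→3→6 push 28
augment #4: 0→4→6 push 5
augment #5: 0→5→6 push 24
augment #6: 0→7→6 push 13
augment #7: 0→3→1→6 push 1
augment #8: 0→3→4→6 push 2
augment #9: 0→7→3→4→6 push 6
augment #10: 0→7→3→5→6 push 1
max flow = 94; residual-reachable set from 0 gives S-side
cut edges (S→T): {(0,1), (0,2), (0,4), (0,5), (3,1), (3,4), (3,5), (3,6), (7,6)} total cap 94

Min-cut arcs: {(0,1), (0,2), (0,4), (0,5), (3,1), (3,4), (3,5), (3,6), (7,6)} (total capacity 94)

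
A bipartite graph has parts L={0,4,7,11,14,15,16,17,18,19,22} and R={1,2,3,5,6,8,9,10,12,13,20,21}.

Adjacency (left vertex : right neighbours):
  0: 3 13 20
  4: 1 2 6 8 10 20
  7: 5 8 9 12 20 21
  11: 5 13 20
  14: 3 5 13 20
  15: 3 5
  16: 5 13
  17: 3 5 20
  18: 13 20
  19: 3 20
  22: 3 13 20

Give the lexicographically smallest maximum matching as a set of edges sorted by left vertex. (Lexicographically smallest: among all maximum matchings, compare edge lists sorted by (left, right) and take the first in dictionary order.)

|M| = 6 (so the lex-smallest maximum matching has 6 edges)
process left vertices in ascending order; for each, take the smallest-labelled available neighbour that still permits 6 edges overall, or leave it unmatched if none does
lex-smallest matching: {0-3, 4-1, 7-8, 11-5, 14-13, 17-20}

Lex-smallest maximum matching: {(0,3), (4,1), (7,8), (11,5), (14,13), (17,20)}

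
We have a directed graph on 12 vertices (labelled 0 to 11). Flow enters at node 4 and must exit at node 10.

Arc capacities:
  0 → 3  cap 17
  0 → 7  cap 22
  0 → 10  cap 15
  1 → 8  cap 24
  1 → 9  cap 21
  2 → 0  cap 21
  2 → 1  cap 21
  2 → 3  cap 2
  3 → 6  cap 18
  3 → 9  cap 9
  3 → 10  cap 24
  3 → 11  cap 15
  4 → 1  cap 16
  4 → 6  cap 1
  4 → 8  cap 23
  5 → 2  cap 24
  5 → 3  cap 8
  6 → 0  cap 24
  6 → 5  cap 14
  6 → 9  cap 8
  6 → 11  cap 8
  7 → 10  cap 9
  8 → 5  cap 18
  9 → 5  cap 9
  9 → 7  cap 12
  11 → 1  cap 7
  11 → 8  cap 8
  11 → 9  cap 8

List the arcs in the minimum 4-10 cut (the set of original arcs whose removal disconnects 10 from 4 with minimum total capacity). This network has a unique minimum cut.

augment #1: 4→6→0→10 push 1
augment #2: 4→1→9→7→10 push 9
augment #3: 4→8→5→3→10 push 8
augment #4: 4→8→5→2→0→10 push 10
augment #5: 4→1→9→5→2→0→10 push 4
augment #6: 4→1→9→5→2→3→10 push 2
augment #7: 4→1→9→5→2→0→3→10 push 1
max flow = 35; residual-reachable set from 4 gives S-side
cut edges (S→T): {(4,1), (4,6), (8,5)} total cap 35

Min-cut arcs: {(4,1), (4,6), (8,5)} (total capacity 35)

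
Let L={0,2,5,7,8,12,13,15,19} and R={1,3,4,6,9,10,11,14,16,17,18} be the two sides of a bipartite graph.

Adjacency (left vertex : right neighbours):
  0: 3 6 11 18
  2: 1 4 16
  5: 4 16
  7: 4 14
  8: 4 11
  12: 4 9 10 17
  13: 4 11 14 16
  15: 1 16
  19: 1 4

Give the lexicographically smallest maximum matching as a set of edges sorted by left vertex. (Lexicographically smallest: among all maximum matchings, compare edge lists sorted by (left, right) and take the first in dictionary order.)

|M| = 7 (so the lex-smallest maximum matching has 7 edges)
process left vertices in ascending order; for each, take the smallest-labelled available neighbour that still permits 7 edges overall, or leave it unmatched if none does
lex-smallest matching: {0-3, 2-1, 5-4, 7-14, 8-11, 12-9, 13-16}

Lex-smallest maximum matching: {(0,3), (2,1), (5,4), (7,14), (8,11), (12,9), (13,16)}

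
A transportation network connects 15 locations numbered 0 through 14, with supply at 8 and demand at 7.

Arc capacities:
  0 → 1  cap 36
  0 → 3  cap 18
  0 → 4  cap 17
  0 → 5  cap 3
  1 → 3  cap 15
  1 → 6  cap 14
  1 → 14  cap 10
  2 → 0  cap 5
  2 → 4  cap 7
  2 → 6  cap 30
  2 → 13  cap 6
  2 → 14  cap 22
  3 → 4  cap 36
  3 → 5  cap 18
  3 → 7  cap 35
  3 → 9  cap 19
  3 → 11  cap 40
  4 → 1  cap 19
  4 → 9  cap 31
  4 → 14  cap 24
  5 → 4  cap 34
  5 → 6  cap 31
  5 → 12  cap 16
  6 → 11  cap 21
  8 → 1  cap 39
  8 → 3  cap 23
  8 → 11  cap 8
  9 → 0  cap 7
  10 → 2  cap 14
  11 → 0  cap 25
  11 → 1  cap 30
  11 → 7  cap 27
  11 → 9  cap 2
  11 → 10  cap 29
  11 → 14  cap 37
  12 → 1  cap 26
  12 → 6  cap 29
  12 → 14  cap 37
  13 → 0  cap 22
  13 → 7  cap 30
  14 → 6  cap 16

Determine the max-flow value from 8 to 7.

Maximum flow value: 67

augment #1: 8→3→7 bottleneck 23, total now 23
augment #2: 8→11→7 bottleneck 8, total now 31
augment #3: 8→1→3→7 bottleneck 12, total now 43
augment #4: 8→1→3→11→7 bottleneck 3, total now 46
augment #5: 8→1→6→11→7 bottleneck 14, total now 60
augment #6: 8→1→14→6→11→7 bottleneck 2, total now 62
augment #7: 8→1→14→6→11→10→2→13→7 bottleneck 5, total now 67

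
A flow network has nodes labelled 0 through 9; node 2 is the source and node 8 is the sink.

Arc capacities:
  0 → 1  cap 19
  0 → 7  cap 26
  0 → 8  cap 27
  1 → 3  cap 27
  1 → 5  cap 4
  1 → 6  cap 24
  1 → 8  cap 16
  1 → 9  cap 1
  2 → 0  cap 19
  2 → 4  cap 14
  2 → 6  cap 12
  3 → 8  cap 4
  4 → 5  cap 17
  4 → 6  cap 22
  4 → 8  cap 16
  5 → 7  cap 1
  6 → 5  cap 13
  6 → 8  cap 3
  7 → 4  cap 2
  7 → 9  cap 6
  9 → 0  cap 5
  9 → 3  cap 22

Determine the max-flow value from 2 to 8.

augment #1: 2→0→8 bottleneck 19, total now 19
augment #2: 2→4→8 bottleneck 14, total now 33
augment #3: 2→6→8 bottleneck 3, total now 36
augment #4: 2→6→5→7→4→8 bottleneck 1, total now 37

Maximum flow value: 37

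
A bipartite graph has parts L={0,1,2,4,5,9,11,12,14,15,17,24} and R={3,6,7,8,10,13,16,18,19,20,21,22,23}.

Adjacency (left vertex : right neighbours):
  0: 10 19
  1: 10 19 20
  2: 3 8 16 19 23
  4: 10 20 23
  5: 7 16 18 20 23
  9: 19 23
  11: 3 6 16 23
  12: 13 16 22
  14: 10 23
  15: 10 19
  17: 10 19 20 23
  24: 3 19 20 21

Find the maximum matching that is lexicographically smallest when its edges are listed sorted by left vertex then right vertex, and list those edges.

|M| = 9 (so the lex-smallest maximum matching has 9 edges)
process left vertices in ascending order; for each, take the smallest-labelled available neighbour that still permits 9 edges overall, or leave it unmatched if none does
lex-smallest matching: {0-10, 1-19, 2-3, 4-20, 5-7, 9-23, 11-6, 12-13, 24-21}

Lex-smallest maximum matching: {(0,10), (1,19), (2,3), (4,20), (5,7), (9,23), (11,6), (12,13), (24,21)}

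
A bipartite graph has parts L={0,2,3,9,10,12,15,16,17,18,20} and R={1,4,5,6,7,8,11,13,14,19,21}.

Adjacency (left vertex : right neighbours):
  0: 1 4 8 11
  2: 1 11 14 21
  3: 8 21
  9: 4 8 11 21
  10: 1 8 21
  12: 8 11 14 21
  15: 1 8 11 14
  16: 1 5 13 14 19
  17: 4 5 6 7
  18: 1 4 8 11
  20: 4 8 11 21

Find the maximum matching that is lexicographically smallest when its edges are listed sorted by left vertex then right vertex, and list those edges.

Lex-smallest maximum matching: {(0,1), (2,11), (3,8), (9,4), (10,21), (12,14), (16,5), (17,6)}

|M| = 8 (so the lex-smallest maximum matching has 8 edges)
process left vertices in ascending order; for each, take the smallest-labelled available neighbour that still permits 8 edges overall, or leave it unmatched if none does
lex-smallest matching: {0-1, 2-11, 3-8, 9-4, 10-21, 12-14, 16-5, 17-6}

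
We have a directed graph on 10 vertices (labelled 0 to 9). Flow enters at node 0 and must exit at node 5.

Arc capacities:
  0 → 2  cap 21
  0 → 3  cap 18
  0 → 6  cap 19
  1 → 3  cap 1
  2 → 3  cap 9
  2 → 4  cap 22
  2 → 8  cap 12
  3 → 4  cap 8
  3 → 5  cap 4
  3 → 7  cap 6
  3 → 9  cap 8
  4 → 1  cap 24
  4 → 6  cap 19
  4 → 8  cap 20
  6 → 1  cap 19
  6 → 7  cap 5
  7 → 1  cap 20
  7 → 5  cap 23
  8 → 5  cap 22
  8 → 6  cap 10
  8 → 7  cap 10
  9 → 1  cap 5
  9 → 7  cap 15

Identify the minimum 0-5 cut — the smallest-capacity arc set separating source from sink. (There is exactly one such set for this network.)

augment #1: 0→3→5 push 4
augment #2: 0→2→8→5 push 12
augment #3: 0→3→7→5 push 6
augment #4: 0→6→7→5 push 5
augment #5: 0→2→4→8→5 push 9
augment #6: 0→3→4→8→5 push 1
augment #7: 0→3→9→7→5 push 7
augment #8: 0→6→1→3→9→7→5 push 1
max flow = 45; residual-reachable set from 0 gives S-side
cut edges (S→T): {(0,2), (0,3), (1,3), (6,7)} total cap 45

Min-cut arcs: {(0,2), (0,3), (1,3), (6,7)} (total capacity 45)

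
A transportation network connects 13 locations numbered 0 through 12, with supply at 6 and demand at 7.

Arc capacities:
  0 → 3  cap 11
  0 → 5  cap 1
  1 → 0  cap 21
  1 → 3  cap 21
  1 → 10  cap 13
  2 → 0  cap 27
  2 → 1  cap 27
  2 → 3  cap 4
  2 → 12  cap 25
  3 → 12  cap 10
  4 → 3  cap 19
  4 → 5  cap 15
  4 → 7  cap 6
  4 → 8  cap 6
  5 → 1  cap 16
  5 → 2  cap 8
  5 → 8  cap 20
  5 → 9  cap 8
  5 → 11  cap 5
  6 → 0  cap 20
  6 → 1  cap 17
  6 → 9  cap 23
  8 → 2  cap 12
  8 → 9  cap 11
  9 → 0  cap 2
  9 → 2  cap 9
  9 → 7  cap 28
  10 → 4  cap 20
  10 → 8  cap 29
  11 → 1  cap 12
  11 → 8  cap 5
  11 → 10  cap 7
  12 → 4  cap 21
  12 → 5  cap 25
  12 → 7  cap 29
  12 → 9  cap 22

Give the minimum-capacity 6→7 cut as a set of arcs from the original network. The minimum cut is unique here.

Min-cut arcs: {(0,5), (1,10), (3,12), (6,9)} (total capacity 47)

augment #1: 6→9→7 push 23
augment #2: 6→0→3→12→7 push 10
augment #3: 6→0→5→9→7 push 1
augment #4: 6→1→10→4→7 push 6
augment #5: 6→1→10→8→9→7 push 4
augment #6: 6→1→10→8→2→12→7 push 3
max flow = 47; residual-reachable set from 6 gives S-side
cut edges (S→T): {(0,5), (1,10), (3,12), (6,9)} total cap 47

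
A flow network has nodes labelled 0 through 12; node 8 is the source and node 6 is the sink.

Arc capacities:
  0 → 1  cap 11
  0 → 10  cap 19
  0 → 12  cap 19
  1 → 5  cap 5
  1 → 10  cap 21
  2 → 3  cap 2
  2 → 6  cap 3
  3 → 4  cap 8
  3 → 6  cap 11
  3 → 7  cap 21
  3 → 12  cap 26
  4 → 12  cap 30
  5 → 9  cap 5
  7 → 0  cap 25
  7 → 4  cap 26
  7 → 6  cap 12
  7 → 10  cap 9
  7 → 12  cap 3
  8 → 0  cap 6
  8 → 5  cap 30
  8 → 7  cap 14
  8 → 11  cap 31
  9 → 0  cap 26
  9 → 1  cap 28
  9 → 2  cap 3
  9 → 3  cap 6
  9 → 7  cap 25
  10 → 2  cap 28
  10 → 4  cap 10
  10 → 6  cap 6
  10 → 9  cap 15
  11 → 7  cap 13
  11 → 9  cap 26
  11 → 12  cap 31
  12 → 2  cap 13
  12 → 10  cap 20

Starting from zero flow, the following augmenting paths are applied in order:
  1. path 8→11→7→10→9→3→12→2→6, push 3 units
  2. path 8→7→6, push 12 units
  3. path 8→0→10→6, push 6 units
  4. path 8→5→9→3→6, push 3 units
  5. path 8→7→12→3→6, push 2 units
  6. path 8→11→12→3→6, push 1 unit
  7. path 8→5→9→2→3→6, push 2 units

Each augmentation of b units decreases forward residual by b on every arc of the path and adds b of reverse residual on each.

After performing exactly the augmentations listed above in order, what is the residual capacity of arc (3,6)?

Residual capacity of (3,6): 3

after path 1 (8→11→7→10→9→3→12→2→6, push 3): res(3,6)=11
after path 2 (8→7→6, push 12): res(3,6)=11
after path 3 (8→0→10→6, push 6): res(3,6)=11
after path 4 (8→5→9→3→6, push 3): res(3,6)=8
after path 5 (8→7→12→3→6, push 2): res(3,6)=6
after path 6 (8→11→12→3→6, push 1): res(3,6)=5
after path 7 (8→5→9→2→3→6, push 2): res(3,6)=3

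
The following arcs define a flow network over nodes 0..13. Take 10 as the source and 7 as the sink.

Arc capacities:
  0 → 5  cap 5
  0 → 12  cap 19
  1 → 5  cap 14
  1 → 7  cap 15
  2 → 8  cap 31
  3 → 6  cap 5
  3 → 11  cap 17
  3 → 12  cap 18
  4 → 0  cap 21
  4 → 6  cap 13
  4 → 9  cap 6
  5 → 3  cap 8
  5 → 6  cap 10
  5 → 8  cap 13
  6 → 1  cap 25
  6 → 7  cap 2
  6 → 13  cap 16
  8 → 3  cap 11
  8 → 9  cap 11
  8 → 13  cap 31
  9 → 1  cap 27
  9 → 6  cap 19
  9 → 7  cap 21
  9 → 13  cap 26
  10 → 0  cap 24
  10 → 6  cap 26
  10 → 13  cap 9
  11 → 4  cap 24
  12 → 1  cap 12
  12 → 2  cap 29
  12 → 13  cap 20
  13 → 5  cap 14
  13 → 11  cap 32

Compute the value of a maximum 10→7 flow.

Maximum flow value: 34

augment #1: 10→6→7 bottleneck 2, total now 2
augment #2: 10→6→1→7 bottleneck 15, total now 17
augment #3: 10→0→5→8→9→7 bottleneck 5, total now 22
augment #4: 10→13→5→8→9→7 bottleneck 6, total now 28
augment #5: 10→13→11→4→9→7 bottleneck 3, total now 31
augment #6: 10→6→13→11→4→9→7 bottleneck 3, total now 34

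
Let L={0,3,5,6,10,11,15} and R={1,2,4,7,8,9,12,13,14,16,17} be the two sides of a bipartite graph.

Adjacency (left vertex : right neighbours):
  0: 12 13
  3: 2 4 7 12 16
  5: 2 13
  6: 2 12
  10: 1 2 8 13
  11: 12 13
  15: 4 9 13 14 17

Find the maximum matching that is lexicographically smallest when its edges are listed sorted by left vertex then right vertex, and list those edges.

|M| = 6 (so the lex-smallest maximum matching has 6 edges)
process left vertices in ascending order; for each, take the smallest-labelled available neighbour that still permits 6 edges overall, or leave it unmatched if none does
lex-smallest matching: {0-12, 3-4, 5-2, 10-1, 11-13, 15-9}

Lex-smallest maximum matching: {(0,12), (3,4), (5,2), (10,1), (11,13), (15,9)}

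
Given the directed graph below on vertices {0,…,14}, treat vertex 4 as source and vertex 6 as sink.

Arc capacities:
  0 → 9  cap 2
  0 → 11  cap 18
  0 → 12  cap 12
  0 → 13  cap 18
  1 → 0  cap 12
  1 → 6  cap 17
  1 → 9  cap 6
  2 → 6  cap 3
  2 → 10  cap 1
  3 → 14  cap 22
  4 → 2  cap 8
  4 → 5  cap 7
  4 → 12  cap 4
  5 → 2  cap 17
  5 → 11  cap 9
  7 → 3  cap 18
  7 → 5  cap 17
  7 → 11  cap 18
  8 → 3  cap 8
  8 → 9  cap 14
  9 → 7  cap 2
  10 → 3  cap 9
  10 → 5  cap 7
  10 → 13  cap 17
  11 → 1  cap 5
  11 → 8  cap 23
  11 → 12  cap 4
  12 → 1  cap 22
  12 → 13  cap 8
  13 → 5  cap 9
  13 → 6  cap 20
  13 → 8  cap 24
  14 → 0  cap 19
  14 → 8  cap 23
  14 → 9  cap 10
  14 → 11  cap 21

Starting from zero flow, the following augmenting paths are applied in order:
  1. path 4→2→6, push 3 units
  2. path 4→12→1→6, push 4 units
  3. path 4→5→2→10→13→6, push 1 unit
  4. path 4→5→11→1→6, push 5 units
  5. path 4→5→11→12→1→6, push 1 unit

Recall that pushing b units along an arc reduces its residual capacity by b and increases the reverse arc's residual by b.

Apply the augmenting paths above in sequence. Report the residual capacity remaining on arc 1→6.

after path 1 (4→2→6, push 3): res(1,6)=17
after path 2 (4→12→1→6, push 4): res(1,6)=13
after path 3 (4→5→2→10→13→6, push 1): res(1,6)=13
after path 4 (4→5→11→1→6, push 5): res(1,6)=8
after path 5 (4→5→11→12→1→6, push 1): res(1,6)=7

Residual capacity of (1,6): 7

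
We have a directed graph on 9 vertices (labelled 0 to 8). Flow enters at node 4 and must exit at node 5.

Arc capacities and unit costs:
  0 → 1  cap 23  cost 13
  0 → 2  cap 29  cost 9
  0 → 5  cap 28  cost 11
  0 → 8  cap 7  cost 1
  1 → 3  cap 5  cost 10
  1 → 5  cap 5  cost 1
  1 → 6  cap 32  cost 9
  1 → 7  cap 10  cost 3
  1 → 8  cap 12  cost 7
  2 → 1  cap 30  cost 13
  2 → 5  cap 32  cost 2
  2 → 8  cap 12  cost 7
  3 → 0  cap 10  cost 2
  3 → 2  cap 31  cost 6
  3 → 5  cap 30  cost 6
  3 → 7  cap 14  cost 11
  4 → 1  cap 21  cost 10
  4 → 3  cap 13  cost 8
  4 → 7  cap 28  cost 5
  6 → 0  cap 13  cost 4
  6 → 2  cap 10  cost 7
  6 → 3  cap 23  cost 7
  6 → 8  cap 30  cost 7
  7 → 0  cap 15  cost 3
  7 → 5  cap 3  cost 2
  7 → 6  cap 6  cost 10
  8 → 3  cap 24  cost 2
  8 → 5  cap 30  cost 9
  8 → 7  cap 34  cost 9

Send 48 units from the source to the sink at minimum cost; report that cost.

shortest-cost path #1: 4→7→5 push 3 @ unit cost 7 (adds 21)
shortest-cost path #2: 4→1→5 push 5 @ unit cost 11 (adds 55)
shortest-cost path #3: 4→3→5 push 13 @ unit cost 14 (adds 182)
shortest-cost path #4: 4→7→0→8→3→5 push 7 @ unit cost 17 (adds 119)
shortest-cost path #5: 4→7→0→5 push 8 @ unit cost 19 (adds 152)
shortest-cost path #6: 4→7→6→2→5 push 6 @ unit cost 24 (adds 144)
shortest-cost path #7: 4→1→8→3→5 push 6 @ unit cost 25 (adds 150)
total cost = 823

Minimum cost for 48 units: 823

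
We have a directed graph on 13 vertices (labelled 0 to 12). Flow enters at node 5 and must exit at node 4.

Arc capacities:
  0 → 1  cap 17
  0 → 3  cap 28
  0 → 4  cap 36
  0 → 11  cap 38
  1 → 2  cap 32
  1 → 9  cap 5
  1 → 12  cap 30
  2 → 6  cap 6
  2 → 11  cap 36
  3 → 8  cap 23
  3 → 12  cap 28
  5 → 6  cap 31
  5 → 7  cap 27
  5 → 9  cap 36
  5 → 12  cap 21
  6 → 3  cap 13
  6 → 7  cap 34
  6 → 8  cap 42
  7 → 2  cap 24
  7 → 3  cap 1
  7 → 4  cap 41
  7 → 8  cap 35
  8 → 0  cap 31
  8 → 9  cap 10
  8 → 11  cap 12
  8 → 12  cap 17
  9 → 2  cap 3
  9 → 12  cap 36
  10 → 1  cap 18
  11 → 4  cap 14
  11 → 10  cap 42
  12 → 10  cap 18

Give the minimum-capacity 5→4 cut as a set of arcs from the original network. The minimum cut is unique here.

Min-cut arcs: {(2,6), (5,6), (5,7), (11,4)} (total capacity 78)

augment #1: 5→7→4 push 27
augment #2: 5→6→7→4 push 14
augment #3: 5→6→8→0→4 push 17
augment #4: 5→9→2→11→4 push 3
augment #5: 5→12→10→1→2→11→4 push 11
augment #6: 5→12→10→1→2→6→8→0→4 push 6
max flow = 78; residual-reachable set from 5 gives S-side
cut edges (S→T): {(2,6), (5,6), (5,7), (11,4)} total cap 78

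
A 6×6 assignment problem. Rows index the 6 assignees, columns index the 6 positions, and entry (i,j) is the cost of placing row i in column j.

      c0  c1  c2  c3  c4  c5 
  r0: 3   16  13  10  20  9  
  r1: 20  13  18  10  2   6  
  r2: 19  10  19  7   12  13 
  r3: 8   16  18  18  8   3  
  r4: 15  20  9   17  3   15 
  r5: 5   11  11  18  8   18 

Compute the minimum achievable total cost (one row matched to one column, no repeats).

Minimum assignment cost: 35

optimal assignment: row0→col0 (cost 3), row1→col4 (cost 2), row2→col3 (cost 7), row3→col5 (cost 3), row4→col2 (cost 9), row5→col1 (cost 11)
total = 3 + 2 + 7 + 3 + 9 + 11 = 35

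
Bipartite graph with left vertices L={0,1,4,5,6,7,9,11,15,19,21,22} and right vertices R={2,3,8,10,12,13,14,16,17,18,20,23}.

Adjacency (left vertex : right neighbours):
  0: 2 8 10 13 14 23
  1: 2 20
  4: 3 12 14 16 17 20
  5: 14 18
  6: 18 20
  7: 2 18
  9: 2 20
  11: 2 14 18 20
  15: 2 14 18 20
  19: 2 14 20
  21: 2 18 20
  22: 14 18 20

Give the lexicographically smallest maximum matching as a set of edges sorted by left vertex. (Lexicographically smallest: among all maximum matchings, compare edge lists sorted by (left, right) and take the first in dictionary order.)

Lex-smallest maximum matching: {(0,8), (1,2), (4,3), (5,14), (6,18), (9,20)}

|M| = 6 (so the lex-smallest maximum matching has 6 edges)
process left vertices in ascending order; for each, take the smallest-labelled available neighbour that still permits 6 edges overall, or leave it unmatched if none does
lex-smallest matching: {0-8, 1-2, 4-3, 5-14, 6-18, 9-20}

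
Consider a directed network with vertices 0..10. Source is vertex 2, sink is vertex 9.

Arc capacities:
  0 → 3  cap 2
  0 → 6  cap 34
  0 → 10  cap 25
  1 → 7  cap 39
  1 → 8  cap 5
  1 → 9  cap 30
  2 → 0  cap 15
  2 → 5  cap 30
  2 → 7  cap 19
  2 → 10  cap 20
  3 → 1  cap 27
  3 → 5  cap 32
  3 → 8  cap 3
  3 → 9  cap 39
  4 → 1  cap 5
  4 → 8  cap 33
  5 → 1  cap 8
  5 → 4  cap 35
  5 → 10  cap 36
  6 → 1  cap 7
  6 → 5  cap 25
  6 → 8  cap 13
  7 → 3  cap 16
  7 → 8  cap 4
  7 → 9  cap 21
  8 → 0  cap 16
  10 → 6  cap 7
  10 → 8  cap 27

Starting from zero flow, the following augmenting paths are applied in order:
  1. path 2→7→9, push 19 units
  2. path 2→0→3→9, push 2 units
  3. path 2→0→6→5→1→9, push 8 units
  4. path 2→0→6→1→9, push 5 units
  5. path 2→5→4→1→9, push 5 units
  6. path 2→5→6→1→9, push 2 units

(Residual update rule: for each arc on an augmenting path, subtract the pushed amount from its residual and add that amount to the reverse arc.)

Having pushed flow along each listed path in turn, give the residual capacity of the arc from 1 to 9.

after path 1 (2→7→9, push 19): res(1,9)=30
after path 2 (2→0→3→9, push 2): res(1,9)=30
after path 3 (2→0→6→5→1→9, push 8): res(1,9)=22
after path 4 (2→0→6→1→9, push 5): res(1,9)=17
after path 5 (2→5→4→1→9, push 5): res(1,9)=12
after path 6 (2→5→6→1→9, push 2): res(1,9)=10

Residual capacity of (1,9): 10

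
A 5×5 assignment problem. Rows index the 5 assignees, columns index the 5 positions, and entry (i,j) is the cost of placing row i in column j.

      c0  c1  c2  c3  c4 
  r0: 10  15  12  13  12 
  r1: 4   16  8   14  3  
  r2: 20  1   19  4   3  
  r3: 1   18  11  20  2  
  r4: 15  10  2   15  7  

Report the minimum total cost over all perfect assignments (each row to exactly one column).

optimal assignment: row0→col3 (cost 13), row1→col4 (cost 3), row2→col1 (cost 1), row3→col0 (cost 1), row4→col2 (cost 2)
total = 13 + 3 + 1 + 1 + 2 = 20

Minimum assignment cost: 20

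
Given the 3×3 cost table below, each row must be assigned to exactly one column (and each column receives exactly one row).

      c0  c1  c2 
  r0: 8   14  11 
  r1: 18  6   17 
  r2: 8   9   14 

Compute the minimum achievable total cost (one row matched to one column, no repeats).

optimal assignment: row0→col2 (cost 11), row1→col1 (cost 6), row2→col0 (cost 8)
total = 11 + 6 + 8 = 25

Minimum assignment cost: 25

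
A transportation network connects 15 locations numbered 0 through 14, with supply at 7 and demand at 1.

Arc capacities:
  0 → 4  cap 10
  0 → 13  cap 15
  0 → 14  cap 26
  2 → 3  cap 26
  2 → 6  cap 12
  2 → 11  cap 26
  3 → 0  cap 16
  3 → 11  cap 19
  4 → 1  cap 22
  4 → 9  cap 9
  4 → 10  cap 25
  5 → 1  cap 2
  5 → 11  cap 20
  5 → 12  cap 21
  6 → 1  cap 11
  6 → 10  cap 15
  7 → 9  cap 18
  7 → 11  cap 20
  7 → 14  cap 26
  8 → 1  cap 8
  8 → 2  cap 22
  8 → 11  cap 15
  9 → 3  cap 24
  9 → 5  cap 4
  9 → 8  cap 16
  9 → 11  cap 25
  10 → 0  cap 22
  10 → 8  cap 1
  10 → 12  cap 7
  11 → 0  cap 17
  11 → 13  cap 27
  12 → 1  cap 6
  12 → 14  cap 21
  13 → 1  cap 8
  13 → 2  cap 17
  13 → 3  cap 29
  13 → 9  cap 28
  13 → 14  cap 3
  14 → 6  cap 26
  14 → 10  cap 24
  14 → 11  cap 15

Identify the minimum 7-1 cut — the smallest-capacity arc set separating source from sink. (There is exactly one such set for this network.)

Min-cut arcs: {(0,4), (5,1), (6,1), (8,1), (12,1), (13,1)} (total capacity 45)

augment #1: 7→9→5→1 push 2
augment #2: 7→9→8→1 push 8
augment #3: 7→11→13→1 push 8
augment #4: 7→14→6→1 push 11
augment #5: 7→9→5→12→1 push 2
augment #6: 7→11→0→4→1 push 10
augment #7: 7→14→10→12→1 push 4
max flow = 45; residual-reachable set from 7 gives S-side
cut edges (S→T): {(0,4), (5,1), (6,1), (8,1), (12,1), (13,1)} total cap 45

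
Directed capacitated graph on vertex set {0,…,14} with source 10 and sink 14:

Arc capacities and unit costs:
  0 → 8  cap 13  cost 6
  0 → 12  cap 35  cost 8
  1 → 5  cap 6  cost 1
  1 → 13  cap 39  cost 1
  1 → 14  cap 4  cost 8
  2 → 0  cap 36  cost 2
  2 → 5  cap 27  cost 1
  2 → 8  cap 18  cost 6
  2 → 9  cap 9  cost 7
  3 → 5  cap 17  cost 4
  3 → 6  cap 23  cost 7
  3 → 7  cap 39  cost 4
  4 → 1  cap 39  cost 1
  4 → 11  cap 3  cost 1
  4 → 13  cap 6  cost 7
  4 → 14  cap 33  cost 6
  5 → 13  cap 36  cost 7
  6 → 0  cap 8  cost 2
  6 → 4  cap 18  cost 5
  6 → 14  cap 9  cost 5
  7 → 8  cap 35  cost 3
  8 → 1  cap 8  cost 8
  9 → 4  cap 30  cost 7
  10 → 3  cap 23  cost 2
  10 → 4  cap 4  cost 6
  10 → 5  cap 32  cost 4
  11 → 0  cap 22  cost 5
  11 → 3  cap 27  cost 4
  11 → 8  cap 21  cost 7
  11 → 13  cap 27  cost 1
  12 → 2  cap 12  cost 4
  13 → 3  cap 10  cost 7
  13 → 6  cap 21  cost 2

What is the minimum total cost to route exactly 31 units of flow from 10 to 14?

Minimum cost for 31 units: 550

shortest-cost path #1: 10→4→14 push 4 @ unit cost 12 (adds 48)
shortest-cost path #2: 10→3→6→14 push 9 @ unit cost 14 (adds 126)
shortest-cost path #3: 10→3→6→4→14 push 14 @ unit cost 20 (adds 280)
shortest-cost path #4: 10→5→13→6→4→14 push 4 @ unit cost 24 (adds 96)
total cost = 550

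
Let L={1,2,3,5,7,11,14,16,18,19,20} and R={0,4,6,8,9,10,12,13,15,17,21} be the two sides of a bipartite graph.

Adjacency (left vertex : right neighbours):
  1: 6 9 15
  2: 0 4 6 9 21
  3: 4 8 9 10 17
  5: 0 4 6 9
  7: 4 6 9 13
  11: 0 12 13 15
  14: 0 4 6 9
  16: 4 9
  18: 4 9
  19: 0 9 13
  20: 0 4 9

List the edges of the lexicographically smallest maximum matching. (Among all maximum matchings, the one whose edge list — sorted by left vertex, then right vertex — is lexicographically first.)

Lex-smallest maximum matching: {(1,15), (2,21), (3,8), (5,0), (7,4), (11,12), (14,6), (16,9), (19,13)}

|M| = 9 (so the lex-smallest maximum matching has 9 edges)
process left vertices in ascending order; for each, take the smallest-labelled available neighbour that still permits 9 edges overall, or leave it unmatched if none does
lex-smallest matching: {1-15, 2-21, 3-8, 5-0, 7-4, 11-12, 14-6, 16-9, 19-13}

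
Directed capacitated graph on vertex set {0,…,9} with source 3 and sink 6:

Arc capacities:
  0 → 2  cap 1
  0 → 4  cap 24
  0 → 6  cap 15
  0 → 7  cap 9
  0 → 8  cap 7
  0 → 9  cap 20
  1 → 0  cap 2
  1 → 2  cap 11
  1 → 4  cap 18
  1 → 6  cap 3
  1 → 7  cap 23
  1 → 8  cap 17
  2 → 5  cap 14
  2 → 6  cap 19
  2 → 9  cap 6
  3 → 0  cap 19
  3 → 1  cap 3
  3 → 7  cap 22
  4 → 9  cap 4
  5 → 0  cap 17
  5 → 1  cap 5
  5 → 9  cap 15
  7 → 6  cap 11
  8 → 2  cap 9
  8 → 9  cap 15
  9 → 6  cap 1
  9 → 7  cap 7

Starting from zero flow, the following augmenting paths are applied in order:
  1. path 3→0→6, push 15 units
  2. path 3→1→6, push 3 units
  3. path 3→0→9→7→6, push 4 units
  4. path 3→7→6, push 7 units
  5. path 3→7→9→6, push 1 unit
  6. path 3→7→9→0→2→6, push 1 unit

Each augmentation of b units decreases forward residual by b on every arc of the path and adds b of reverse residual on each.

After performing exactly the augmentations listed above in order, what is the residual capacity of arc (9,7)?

after path 1 (3→0→6, push 15): res(9,7)=7
after path 2 (3→1→6, push 3): res(9,7)=7
after path 3 (3→0→9→7→6, push 4): res(9,7)=3
after path 4 (3→7→6, push 7): res(9,7)=3
after path 5 (3→7→9→6, push 1): res(9,7)=4
after path 6 (3→7→9→0→2→6, push 1): res(9,7)=5

Residual capacity of (9,7): 5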